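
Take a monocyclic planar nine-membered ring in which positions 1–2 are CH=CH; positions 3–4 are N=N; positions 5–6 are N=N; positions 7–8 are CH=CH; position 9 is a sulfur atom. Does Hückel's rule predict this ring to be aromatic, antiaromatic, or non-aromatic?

Aromatic

Every ring atom contributes a p orbital perpendicular to the ring (every atom in a ring double bond is sp² and brings one electron to the p orbital; each =N– nitrogen is pyridine-type (lone pair in the sp² plane, one electron in the p orbital); the sulfur donates one lone pair from its p orbital), so the π system is cyclic and fully conjugated.
Tallying contributions gives 4 × 2 = 8 from the double-bond units + 2 from the S atom = 10.
10 = 4(2) + 2, which satisfies Hückel's 4n+2 rule.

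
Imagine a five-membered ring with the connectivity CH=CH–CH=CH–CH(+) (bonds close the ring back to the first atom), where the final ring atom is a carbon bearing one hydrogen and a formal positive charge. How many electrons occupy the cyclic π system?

4

The p orbitals form a continuous loop: the double-bond atoms are sp², each contributing one p electron; the carbocation has an empty p orbital. The ring is fully conjugated.
Counting π electrons: 2 × 2 = 4 from the double-bond units + 0 from the CH(+) atom = 4.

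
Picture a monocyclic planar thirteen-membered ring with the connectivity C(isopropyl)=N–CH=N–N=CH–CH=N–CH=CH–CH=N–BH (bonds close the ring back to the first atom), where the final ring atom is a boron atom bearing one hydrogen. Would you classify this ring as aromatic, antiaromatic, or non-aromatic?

Antiaromatic

Check conjugation: every atom in a ring double bond is sp² and brings one electron to the p orbital; each sp² =N– keeps its lone pair in-plane and puts one electron into the π system; the boron has an empty p orbital — every position has a p orbital, so the cyclic π system is continuous.
Tallying contributions gives 6 × 2 = 12 from the double-bond units + 0 from the BH atom = 12.
12 is a 4n count (n = 3), so the planar conjugated ring is antiaromatic.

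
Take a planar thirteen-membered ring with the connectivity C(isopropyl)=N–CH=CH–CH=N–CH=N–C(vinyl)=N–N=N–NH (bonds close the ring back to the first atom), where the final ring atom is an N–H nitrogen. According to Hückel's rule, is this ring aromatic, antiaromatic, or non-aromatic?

Every ring atom contributes a p orbital perpendicular to the ring (each doubly-bonded ring atom is sp² with one p-orbital electron; each =N– nitrogen is pyridine-type (lone pair in the sp² plane, one electron in the p orbital); the pyrrole-type nitrogen donates its lone pair from the p orbital), so the π system is cyclic and fully conjugated.
Counting π electrons: 6 × 2 = 12 from the double-bond units + 2 from the NH atom = 14.
That gives a 4n+2 count (14, n = 3).

Aromatic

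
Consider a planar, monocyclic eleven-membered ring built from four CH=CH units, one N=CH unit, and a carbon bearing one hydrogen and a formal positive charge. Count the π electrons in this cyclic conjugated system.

Check conjugation: the double-bond atoms are sp², each contributing one p electron; each =N– nitrogen is pyridine-type (lone pair in the sp² plane, one electron in the p orbital); the carbocation has an empty p orbital — every position has a p orbital, so the cyclic π system is continuous.
Adding the contributions, 5 × 2 = 10 from the double-bond units + 0 from the CH(+) atom = 10.

10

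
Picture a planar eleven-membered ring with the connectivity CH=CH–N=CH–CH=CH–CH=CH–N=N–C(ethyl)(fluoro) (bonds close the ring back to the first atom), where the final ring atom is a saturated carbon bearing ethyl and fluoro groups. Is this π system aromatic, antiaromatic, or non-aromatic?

Non-aromatic

At the C(ethyl)(fluoro) position, that saturated carbon is sp³ and has no p orbital in the ring π system; the ring's p-orbital overlap is broken there.
Without a continuous loop of overlapping p orbitals the Hückel electron count never comes into play.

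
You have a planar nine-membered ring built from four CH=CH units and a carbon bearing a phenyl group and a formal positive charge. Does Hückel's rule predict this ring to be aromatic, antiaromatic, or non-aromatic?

The p orbitals form a continuous loop: each doubly-bonded ring atom is sp² with one p-orbital electron; the carbocation has an empty p orbital. The ring is fully conjugated.
Adding the contributions, 4 × 2 = 8 from the double-bond units + 0 from the C(phenyl)(+) atom = 8.
8 = 4(2); a planar, fully conjugated 4n system is antiaromatic.

Antiaromatic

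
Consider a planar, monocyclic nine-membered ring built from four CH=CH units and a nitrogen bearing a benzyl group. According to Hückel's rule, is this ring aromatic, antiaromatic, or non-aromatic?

Aromatic

Every ring atom contributes a p orbital perpendicular to the ring (each doubly-bonded ring atom is sp² with one p-orbital electron; the pyrrole-type nitrogen donates its lone pair from the p orbital), so the π system is cyclic and fully conjugated.
π-electron count: 4 × 2 = 8 from the double-bond units + 2 from the N(benzyl) atom = 10.
10 = 4(2) + 2, which satisfies Hückel's 4n+2 rule.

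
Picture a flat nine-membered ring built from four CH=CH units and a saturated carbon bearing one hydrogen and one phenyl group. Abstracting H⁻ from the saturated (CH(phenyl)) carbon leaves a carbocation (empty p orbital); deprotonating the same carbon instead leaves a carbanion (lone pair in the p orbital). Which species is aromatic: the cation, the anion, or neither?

Once that carbon is sp², every ring atom has a p orbital and both ions are fully conjugated.
Cation: 4 × 2 + 0 = 8 π electrons → 4(2), antiaromatic.
Anion: 4 × 2 + 2 = 10 π electrons → 4(2)+2, aromatic.

The anion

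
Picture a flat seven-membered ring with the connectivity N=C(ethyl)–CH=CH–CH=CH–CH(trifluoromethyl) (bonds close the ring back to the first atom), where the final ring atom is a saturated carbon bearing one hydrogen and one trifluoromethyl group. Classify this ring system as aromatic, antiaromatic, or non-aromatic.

Non-aromatic

At the CH(trifluoromethyl) position, that saturated carbon is sp³ and has no p orbital in the ring π system; the ring's p-orbital overlap is broken there.
A ring that is not fully conjugated cannot be aromatic or antiaromatic regardless of its π-electron count.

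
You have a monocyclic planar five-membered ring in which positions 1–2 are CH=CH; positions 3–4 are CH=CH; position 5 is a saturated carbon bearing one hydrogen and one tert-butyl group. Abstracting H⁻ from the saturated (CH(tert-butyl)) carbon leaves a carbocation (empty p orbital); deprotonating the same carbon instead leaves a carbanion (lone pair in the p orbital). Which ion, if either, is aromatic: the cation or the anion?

The anion

Both ions have a continuous loop of p orbitals — each ring atom is sp².
Cation: 2 × 2 + 0 = 4 π electrons → 4(1), antiaromatic.
Anion: 2 × 2 + 2 = 6 π electrons → 4(1)+2, aromatic.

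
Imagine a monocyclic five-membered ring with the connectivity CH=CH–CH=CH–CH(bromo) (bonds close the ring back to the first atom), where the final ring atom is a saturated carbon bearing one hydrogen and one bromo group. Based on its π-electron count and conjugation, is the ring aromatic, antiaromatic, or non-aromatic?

Non-aromatic

The CH(bromo) carbon is saturated: that saturated carbon is sp³ and has no p orbital in the ring π system. Conjugation is not continuous around the ring.
Broken conjugation rules out both aromaticity and antiaromaticity.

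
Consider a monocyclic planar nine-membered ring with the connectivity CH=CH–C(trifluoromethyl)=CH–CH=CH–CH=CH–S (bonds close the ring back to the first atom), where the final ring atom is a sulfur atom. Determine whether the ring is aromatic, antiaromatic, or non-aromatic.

All ring atoms are sp² and supply a p orbital to the ring (every atom in a ring double bond is sp² and brings one electron to the p orbital; the sulfur donates one lone pair from its p orbital); the conjugation is uninterrupted.
Tallying contributions gives 4 × 2 = 8 from the double-bond units + 2 from the S atom = 10.
With 10 π electrons (n = 2), the Hückel 4n+2 condition holds.

Aromatic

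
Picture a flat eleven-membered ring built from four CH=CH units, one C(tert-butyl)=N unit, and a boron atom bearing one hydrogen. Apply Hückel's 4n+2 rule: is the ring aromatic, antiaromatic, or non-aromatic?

Aromatic

The p orbitals form a continuous loop: each doubly-bonded ring atom is sp² with one p-orbital electron; the doubly-bonded nitrogens are pyridine-type — their lone pairs lie in the ring plane, leaving one electron in the p orbital; the boron has an empty p orbital. The ring is fully conjugated.
Counting π electrons: 5 × 2 = 10 from the double-bond units + 0 from the BH atom = 10.
With 10 π electrons (n = 2), the Hückel 4n+2 condition holds.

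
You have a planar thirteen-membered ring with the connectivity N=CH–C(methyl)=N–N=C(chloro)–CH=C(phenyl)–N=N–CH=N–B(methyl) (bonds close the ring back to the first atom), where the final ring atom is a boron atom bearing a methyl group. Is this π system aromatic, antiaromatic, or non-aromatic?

Antiaromatic

Every ring atom contributes a p orbital perpendicular to the ring (each doubly-bonded ring atom is sp² with one p-orbital electron; each sp² =N– keeps its lone pair in-plane and puts one electron into the π system; the boron has an empty p orbital), so the π system is cyclic and fully conjugated.
Counting π electrons: 6 × 2 = 12 from the double-bond units + 0 from the B(methyl) atom = 12.
12 = 4(3); a planar, fully conjugated 4n system is antiaromatic.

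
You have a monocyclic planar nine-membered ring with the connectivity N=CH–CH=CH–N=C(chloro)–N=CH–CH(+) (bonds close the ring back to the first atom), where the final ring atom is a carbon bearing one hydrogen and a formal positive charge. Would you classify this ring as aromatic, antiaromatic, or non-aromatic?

Check conjugation: each doubly-bonded ring atom is sp² with one p-orbital electron; the doubly-bonded nitrogens are pyridine-type — their lone pairs lie in the ring plane, leaving one electron in the p orbital; the carbocation has an empty p orbital — every position has a p orbital, so the cyclic π system is continuous.
Counting π electrons: 4 × 2 = 8 from the double-bond units + 0 from the CH(+) atom = 8.
A 4n π count (8, n = 2) in a planar conjugated ring means antiaromatic.

Antiaromatic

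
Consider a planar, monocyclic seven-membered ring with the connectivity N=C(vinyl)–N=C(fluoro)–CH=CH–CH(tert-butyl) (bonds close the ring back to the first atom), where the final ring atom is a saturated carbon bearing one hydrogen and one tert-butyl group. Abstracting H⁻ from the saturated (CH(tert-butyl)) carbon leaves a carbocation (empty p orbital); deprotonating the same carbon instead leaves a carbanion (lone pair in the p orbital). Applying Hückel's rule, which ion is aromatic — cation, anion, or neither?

The cation

Both ions have a continuous loop of p orbitals — each ring atom is sp².
Cation: 3 × 2 + 0 = 6 π electrons → 4(1)+2, aromatic.
Anion: 3 × 2 + 2 = 8 π electrons → 4(2), antiaromatic.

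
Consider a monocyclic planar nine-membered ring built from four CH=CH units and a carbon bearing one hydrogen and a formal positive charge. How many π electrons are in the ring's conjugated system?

Check conjugation: every atom in a ring double bond is sp² and brings one electron to the p orbital; the carbocation has an empty p orbital — every position has a p orbital, so the cyclic π system is continuous.
π-electron count: 4 × 2 = 8 from the double-bond units + 0 from the CH(+) atom = 8.

8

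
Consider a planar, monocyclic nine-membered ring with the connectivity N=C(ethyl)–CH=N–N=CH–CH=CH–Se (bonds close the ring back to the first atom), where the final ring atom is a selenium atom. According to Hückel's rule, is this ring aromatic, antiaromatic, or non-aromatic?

Aromatic

Every ring atom contributes a p orbital perpendicular to the ring (the double-bond atoms are sp², each contributing one p electron; each =N– nitrogen is pyridine-type (lone pair in the sp² plane, one electron in the p orbital); the selenium donates one lone pair from its p orbital), so the π system is cyclic and fully conjugated.
Tallying contributions gives 4 × 2 = 8 from the double-bond units + 2 from the Se atom = 10.
Since 10 = 4·2 + 2, the ring meets the 4n+2 criterion.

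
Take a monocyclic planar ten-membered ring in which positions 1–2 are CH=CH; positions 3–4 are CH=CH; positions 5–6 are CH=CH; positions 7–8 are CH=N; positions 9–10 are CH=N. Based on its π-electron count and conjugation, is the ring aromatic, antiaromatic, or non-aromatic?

Aromatic

Every ring atom contributes a p orbital perpendicular to the ring (every atom in a ring double bond is sp² and brings one electron to the p orbital; each sp² =N– keeps its lone pair in-plane and puts one electron into the π system), so the π system is cyclic and fully conjugated.
Counting π electrons: 5 × 2 = 10 from the 5 double-bond units.
That gives a 4n+2 count (10, n = 2).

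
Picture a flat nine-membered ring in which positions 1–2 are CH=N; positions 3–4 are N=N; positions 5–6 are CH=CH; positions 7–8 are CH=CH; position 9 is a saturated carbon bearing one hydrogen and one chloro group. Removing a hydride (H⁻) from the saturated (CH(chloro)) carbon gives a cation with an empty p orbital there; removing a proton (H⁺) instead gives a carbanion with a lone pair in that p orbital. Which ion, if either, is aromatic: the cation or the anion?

The anion

Once that carbon is sp², every ring atom has a p orbital and both ions are fully conjugated.
Cation: 4 × 2 + 0 = 8 π electrons → 4(2), antiaromatic.
Anion: 4 × 2 + 2 = 10 π electrons → 4(2)+2, aromatic.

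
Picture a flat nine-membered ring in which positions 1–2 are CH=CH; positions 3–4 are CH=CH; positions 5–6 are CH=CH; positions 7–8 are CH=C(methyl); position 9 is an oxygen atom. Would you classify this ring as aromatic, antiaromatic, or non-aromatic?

Aromatic

The p orbitals form a continuous loop: the double-bond atoms are sp², each contributing one p electron; the oxygen donates one lone pair from its p orbital. The ring is fully conjugated.
Counting π electrons: 4 × 2 = 8 from the double-bond units + 2 from the O atom = 10.
Since 10 = 4·2 + 2, the ring meets the 4n+2 criterion.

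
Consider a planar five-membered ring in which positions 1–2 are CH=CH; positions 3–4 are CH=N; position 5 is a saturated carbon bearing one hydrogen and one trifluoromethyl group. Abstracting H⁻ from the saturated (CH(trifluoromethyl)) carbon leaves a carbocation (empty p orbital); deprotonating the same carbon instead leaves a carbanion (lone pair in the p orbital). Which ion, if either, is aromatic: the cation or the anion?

In either ion the ring is fully conjugated: every atom, including the new sp² carbon, supplies a p orbital.
Cation: 2 × 2 + 0 = 4 π electrons → 4(1), antiaromatic.
Anion: 2 × 2 + 2 = 6 π electrons → 4(1)+2, aromatic.

The anion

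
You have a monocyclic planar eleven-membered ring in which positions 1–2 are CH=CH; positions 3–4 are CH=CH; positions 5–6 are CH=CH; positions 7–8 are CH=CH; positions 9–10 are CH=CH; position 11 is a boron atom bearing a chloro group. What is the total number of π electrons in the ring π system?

10

Check conjugation: each doubly-bonded ring atom is sp² with one p-orbital electron; the boron has an empty p orbital — every position has a p orbital, so the cyclic π system is continuous.
π-electron count: 5 × 2 = 10 from the double-bond units + 0 from the B(chloro) atom = 10.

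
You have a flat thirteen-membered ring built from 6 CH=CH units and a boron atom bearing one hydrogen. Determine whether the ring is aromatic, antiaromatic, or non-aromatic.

Antiaromatic

Check conjugation: the double-bond atoms are sp², each contributing one p electron; the boron has an empty p orbital — every position has a p orbital, so the cyclic π system is continuous.
Counting π electrons: 6 × 2 = 12 from the double-bond units + 0 from the BH atom = 12.
12 = 4(3); a planar, fully conjugated 4n system is antiaromatic.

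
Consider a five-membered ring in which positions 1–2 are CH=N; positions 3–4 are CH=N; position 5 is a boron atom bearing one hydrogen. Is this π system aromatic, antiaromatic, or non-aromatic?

Antiaromatic

All ring atoms are sp² and supply a p orbital to the ring (the double-bond atoms are sp², each contributing one p electron; each sp² =N– keeps its lone pair in-plane and puts one electron into the π system; the boron has an empty p orbital); the conjugation is uninterrupted.
Tallying contributions gives 2 × 2 = 4 from the double-bond units + 0 from the BH atom = 4.
With 4 = 4·1 π electrons, Hückel's rule classifies the planar ring as antiaromatic.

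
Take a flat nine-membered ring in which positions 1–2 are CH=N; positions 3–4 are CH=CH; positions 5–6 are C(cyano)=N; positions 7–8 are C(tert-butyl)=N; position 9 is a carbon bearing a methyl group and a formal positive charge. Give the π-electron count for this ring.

8

The p orbitals form a continuous loop: every atom in a ring double bond is sp² and brings one electron to the p orbital; each sp² =N– keeps its lone pair in-plane and puts one electron into the π system; the carbocation has an empty p orbital. The ring is fully conjugated.
Tallying contributions gives 4 × 2 = 8 from the double-bond units + 0 from the C(methyl)(+) atom = 8.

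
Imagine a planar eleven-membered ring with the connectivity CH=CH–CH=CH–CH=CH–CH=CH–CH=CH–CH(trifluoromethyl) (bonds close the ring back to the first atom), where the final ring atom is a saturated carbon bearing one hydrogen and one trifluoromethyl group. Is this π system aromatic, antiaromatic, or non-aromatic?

Non-aromatic

The CH(trifluoromethyl) carbon is saturated: that saturated carbon is sp³ and has no p orbital in the ring π system. Conjugation is not continuous around the ring.
Without a continuous loop of overlapping p orbitals the Hückel electron count never comes into play.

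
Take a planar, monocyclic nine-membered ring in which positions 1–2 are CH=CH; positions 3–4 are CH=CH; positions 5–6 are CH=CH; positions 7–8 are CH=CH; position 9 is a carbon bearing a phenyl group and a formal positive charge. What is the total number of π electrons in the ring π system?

8

All ring atoms are sp² and supply a p orbital to the ring (the double-bond atoms are sp², each contributing one p electron; the carbocation has an empty p orbital); the conjugation is uninterrupted.
Adding the contributions, 4 × 2 = 8 from the double-bond units + 0 from the C(phenyl)(+) atom = 8.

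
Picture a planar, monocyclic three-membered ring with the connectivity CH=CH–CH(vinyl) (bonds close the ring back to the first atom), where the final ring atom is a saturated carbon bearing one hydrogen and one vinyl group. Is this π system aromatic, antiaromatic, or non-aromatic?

The CH(vinyl) carbon is saturated: that saturated carbon is sp³ and has no p orbital in the ring π system. Conjugation is not continuous around the ring.
Hückel's rule only applies to fully conjugated rings, so this one is simply non-aromatic.

Non-aromatic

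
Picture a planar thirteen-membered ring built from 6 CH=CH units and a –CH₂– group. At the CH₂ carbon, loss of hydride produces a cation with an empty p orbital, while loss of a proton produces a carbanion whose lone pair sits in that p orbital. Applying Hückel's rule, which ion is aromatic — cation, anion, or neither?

Once that carbon is sp², every ring atom has a p orbital and both ions are fully conjugated.
Cation: 6 × 2 + 0 = 12 π electrons → 4(3), antiaromatic.
Anion: 6 × 2 + 2 = 14 π electrons → 4(3)+2, aromatic.

The anion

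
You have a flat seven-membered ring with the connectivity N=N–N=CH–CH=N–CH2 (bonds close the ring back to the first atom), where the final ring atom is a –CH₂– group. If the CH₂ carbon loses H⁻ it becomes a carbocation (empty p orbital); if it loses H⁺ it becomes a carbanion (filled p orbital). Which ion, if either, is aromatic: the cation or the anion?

In both ions every ring atom is sp² and contributes a p orbital, so both rings are fully conjugated.
Cation: 3 × 2 + 0 = 6 π electrons → 4(1)+2, aromatic.
Anion: 3 × 2 + 2 = 8 π electrons → 4(2), antiaromatic.

The cation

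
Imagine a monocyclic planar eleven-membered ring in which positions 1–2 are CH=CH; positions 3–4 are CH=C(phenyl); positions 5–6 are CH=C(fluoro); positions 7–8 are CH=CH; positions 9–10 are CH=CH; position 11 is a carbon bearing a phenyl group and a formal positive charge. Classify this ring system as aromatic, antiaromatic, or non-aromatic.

All ring atoms are sp² and supply a p orbital to the ring (each doubly-bonded ring atom is sp² with one p-orbital electron; the carbocation has an empty p orbital); the conjugation is uninterrupted.
Counting π electrons: 5 × 2 = 10 from the double-bond units + 0 from the C(phenyl)(+) atom = 10.
With 10 π electrons (n = 2), the Hückel 4n+2 condition holds.

Aromatic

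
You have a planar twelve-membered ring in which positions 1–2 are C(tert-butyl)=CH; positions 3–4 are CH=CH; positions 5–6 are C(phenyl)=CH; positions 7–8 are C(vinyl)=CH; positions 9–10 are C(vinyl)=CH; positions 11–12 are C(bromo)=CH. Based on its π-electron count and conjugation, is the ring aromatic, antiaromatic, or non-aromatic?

Antiaromatic

All ring atoms are sp² and supply a p orbital to the ring (each doubly-bonded ring atom is sp² with one p-orbital electron); the conjugation is uninterrupted.
π-electron count: 6 × 2 = 12 from the 6 double-bond units.
A 4n π count (12, n = 3) in a planar conjugated ring means antiaromatic.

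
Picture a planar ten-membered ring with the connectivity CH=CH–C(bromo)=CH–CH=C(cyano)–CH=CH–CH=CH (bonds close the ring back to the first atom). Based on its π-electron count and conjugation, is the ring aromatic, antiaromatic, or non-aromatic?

Aromatic

All ring atoms are sp² and supply a p orbital to the ring (the double-bond atoms are sp², each contributing one p electron); the conjugation is uninterrupted.
π-electron count: 5 × 2 = 10 from the 5 double-bond units.
That gives a 4n+2 count (10, n = 2).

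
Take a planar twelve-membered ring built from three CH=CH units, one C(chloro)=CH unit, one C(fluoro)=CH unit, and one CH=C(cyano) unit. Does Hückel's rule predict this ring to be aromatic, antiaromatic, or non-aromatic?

Antiaromatic

All ring atoms are sp² and supply a p orbital to the ring (every atom in a ring double bond is sp² and brings one electron to the p orbital); the conjugation is uninterrupted.
Counting π electrons: 6 × 2 = 12 from the 6 double-bond units.
12 = 4(3); a planar, fully conjugated 4n system is antiaromatic.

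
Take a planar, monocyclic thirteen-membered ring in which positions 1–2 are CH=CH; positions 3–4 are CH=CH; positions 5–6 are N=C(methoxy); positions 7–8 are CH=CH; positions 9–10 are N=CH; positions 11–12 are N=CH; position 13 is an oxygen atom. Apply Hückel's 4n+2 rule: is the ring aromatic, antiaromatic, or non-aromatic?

Aromatic

Check conjugation: the double-bond atoms are sp², each contributing one p electron; the doubly-bonded nitrogens are pyridine-type — their lone pairs lie in the ring plane, leaving one electron in the p orbital; the oxygen donates one lone pair from its p orbital — every position has a p orbital, so the cyclic π system is continuous.
Tallying contributions gives 6 × 2 = 12 from the double-bond units + 2 from the O atom = 14.
Since 14 = 4·3 + 2, the ring meets the 4n+2 criterion.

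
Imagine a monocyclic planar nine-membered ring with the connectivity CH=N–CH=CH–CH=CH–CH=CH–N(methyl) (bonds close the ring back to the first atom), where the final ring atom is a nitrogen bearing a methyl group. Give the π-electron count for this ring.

10

Every ring atom contributes a p orbital perpendicular to the ring (every atom in a ring double bond is sp² and brings one electron to the p orbital; each =N– nitrogen is pyridine-type (lone pair in the sp² plane, one electron in the p orbital); the pyrrole-type nitrogen donates its lone pair from the p orbital), so the π system is cyclic and fully conjugated.
Tallying contributions gives 4 × 2 = 8 from the double-bond units + 2 from the N(methyl) atom = 10.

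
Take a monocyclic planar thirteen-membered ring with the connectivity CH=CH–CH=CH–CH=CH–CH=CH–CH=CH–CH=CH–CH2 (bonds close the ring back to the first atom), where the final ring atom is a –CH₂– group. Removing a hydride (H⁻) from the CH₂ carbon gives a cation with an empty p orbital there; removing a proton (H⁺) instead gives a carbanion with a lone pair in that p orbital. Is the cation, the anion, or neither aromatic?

In either ion the ring is fully conjugated: every atom, including the new sp² carbon, supplies a p orbital.
Cation: 6 × 2 + 0 = 12 π electrons → 4(3), antiaromatic.
Anion: 6 × 2 + 2 = 14 π electrons → 4(3)+2, aromatic.

The anion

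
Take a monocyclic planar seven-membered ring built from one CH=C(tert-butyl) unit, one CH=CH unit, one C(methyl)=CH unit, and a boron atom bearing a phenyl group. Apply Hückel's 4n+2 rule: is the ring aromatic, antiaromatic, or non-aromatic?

Aromatic

The p orbitals form a continuous loop: each doubly-bonded ring atom is sp² with one p-orbital electron; the boron has an empty p orbital. The ring is fully conjugated.
Counting π electrons: 3 × 2 = 6 from the double-bond units + 0 from the B(phenyl) atom = 6.
Since 6 = 4·1 + 2, the ring meets the 4n+2 criterion.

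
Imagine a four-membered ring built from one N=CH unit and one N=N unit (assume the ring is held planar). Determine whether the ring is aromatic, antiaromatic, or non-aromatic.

Antiaromatic

Check conjugation: the double-bond atoms are sp², each contributing one p electron; the doubly-bonded nitrogens are pyridine-type — their lone pairs lie in the ring plane, leaving one electron in the p orbital — every position has a p orbital, so the cyclic π system is continuous.
Tallying contributions gives 2 × 2 = 4 from the 2 double-bond units.
With 4 = 4·1 π electrons, Hückel's rule classifies the planar ring as antiaromatic.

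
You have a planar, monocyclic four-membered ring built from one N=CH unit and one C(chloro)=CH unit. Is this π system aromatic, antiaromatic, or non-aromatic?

Antiaromatic

The p orbitals form a continuous loop: every atom in a ring double bond is sp² and brings one electron to the p orbital; the doubly-bonded nitrogens are pyridine-type — their lone pairs lie in the ring plane, leaving one electron in the p orbital. The ring is fully conjugated.
Counting π electrons: 2 × 2 = 4 from the 2 double-bond units.
A 4n π count (4, n = 1) in a planar conjugated ring means antiaromatic.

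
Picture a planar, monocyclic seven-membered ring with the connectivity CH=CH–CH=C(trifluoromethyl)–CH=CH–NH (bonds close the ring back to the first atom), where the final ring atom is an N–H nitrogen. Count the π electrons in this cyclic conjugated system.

The p orbitals form a continuous loop: the double-bond atoms are sp², each contributing one p electron; the pyrrole-type nitrogen donates its lone pair from the p orbital. The ring is fully conjugated.
Tallying contributions gives 3 × 2 = 6 from the double-bond units + 2 from the NH atom = 8.

8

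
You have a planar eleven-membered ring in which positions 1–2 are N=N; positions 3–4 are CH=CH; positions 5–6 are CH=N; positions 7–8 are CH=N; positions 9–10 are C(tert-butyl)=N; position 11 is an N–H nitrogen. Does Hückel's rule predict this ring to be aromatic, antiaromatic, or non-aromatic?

Every ring atom contributes a p orbital perpendicular to the ring (every atom in a ring double bond is sp² and brings one electron to the p orbital; each =N– nitrogen is pyridine-type (lone pair in the sp² plane, one electron in the p orbital); the pyrrole-type nitrogen donates its lone pair from the p orbital), so the π system is cyclic and fully conjugated.
Adding the contributions, 5 × 2 = 10 from the double-bond units + 2 from the NH atom = 12.
12 is a 4n count (n = 3), so the planar conjugated ring is antiaromatic.

Antiaromatic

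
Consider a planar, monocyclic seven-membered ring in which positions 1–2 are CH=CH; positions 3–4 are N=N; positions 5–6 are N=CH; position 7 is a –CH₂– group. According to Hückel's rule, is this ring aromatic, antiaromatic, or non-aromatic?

Because the tetrahedral CH₂ carbon is sp³ and has no p orbital in the ring π system at the CH2 position, the π system cannot extend all the way around the ring.
Without a continuous loop of overlapping p orbitals the Hückel electron count never comes into play.

Non-aromatic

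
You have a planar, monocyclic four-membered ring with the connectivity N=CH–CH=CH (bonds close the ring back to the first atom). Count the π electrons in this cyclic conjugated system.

4

The p orbitals form a continuous loop: each doubly-bonded ring atom is sp² with one p-orbital electron; each sp² =N– keeps its lone pair in-plane and puts one electron into the π system. The ring is fully conjugated.
Adding the contributions, 2 × 2 = 4 from the 2 double-bond units.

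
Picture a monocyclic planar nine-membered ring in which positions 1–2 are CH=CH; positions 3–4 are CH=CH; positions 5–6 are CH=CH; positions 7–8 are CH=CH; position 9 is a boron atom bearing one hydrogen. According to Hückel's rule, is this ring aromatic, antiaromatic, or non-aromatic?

The p orbitals form a continuous loop: every atom in a ring double bond is sp² and brings one electron to the p orbital; the boron has an empty p orbital. The ring is fully conjugated.
π-electron count: 4 × 2 = 8 from the double-bond units + 0 from the BH atom = 8.
8 is a 4n count (n = 2), so the planar conjugated ring is antiaromatic.

Antiaromatic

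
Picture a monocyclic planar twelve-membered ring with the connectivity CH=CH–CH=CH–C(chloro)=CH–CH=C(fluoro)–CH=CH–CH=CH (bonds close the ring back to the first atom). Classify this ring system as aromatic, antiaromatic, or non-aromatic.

Antiaromatic

Every ring atom contributes a p orbital perpendicular to the ring (each doubly-bonded ring atom is sp² with one p-orbital electron), so the π system is cyclic and fully conjugated.
Counting π electrons: 6 × 2 = 12 from the 6 double-bond units.
A 4n π count (12, n = 3) in a planar conjugated ring means antiaromatic.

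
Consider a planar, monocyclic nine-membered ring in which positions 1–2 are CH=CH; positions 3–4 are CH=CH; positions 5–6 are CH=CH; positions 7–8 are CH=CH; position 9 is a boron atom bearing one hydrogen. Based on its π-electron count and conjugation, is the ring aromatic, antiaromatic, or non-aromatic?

Every ring atom contributes a p orbital perpendicular to the ring (every atom in a ring double bond is sp² and brings one electron to the p orbital; the boron has an empty p orbital), so the π system is cyclic and fully conjugated.
Adding the contributions, 4 × 2 = 8 from the double-bond units + 0 from the BH atom = 8.
With 8 = 4·2 π electrons, Hückel's rule classifies the planar ring as antiaromatic.

Antiaromatic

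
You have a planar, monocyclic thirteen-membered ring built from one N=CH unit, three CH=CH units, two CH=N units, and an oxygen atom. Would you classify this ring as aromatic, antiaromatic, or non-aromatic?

The p orbitals form a continuous loop: the double-bond atoms are sp², each contributing one p electron; each =N– nitrogen is pyridine-type (lone pair in the sp² plane, one electron in the p orbital); the oxygen donates one lone pair from its p orbital. The ring is fully conjugated.
π-electron count: 6 × 2 = 12 from the double-bond units + 2 from the O atom = 14.
Since 14 = 4·3 + 2, the ring meets the 4n+2 criterion.

Aromatic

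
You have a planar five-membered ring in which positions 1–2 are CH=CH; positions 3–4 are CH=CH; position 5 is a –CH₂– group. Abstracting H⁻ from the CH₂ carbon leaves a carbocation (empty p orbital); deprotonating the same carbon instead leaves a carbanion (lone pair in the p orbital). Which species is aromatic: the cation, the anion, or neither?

The anion

Once that carbon is sp², every ring atom has a p orbital and both ions are fully conjugated.
Cation: 2 × 2 + 0 = 4 π electrons → 4(1), antiaromatic.
Anion: 2 × 2 + 2 = 6 π electrons → 4(1)+2, aromatic.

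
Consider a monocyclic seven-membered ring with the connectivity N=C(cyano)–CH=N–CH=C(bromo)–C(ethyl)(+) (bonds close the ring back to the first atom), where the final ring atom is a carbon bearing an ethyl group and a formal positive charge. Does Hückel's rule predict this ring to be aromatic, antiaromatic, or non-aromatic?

Check conjugation: the double-bond atoms are sp², each contributing one p electron; each sp² =N– keeps its lone pair in-plane and puts one electron into the π system; the carbocation has an empty p orbital — every position has a p orbital, so the cyclic π system is continuous.
Adding the contributions, 3 × 2 = 6 from the double-bond units + 0 from the C(ethyl)(+) atom = 6.
That gives a 4n+2 count (6, n = 1).

Aromatic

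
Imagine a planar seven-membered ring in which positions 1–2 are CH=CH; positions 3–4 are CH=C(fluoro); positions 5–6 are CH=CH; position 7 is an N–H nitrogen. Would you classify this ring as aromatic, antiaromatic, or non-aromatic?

Check conjugation: each doubly-bonded ring atom is sp² with one p-orbital electron; the pyrrole-type nitrogen donates its lone pair from the p orbital — every position has a p orbital, so the cyclic π system is continuous.
π-electron count: 3 × 2 = 6 from the double-bond units + 2 from the NH atom = 8.
A 4n π count (8, n = 2) in a planar conjugated ring means antiaromatic.

Antiaromatic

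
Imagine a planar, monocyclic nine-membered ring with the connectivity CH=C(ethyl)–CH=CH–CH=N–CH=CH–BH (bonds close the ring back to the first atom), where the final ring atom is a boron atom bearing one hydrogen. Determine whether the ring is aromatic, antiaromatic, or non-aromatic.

Check conjugation: every atom in a ring double bond is sp² and brings one electron to the p orbital; the doubly-bonded nitrogens are pyridine-type — their lone pairs lie in the ring plane, leaving one electron in the p orbital; the boron has an empty p orbital — every position has a p orbital, so the cyclic π system is continuous.
π-electron count: 4 × 2 = 8 from the double-bond units + 0 from the BH atom = 8.
A 4n π count (8, n = 2) in a planar conjugated ring means antiaromatic.

Antiaromatic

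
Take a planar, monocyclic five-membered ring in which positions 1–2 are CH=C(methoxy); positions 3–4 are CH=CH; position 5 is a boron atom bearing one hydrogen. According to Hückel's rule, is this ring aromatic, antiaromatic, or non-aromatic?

Antiaromatic

Every ring atom contributes a p orbital perpendicular to the ring (every atom in a ring double bond is sp² and brings one electron to the p orbital; the boron has an empty p orbital), so the π system is cyclic and fully conjugated.
Tallying contributions gives 2 × 2 = 4 from the double-bond units + 0 from the BH atom = 4.
A 4n π count (4, n = 1) in a planar conjugated ring means antiaromatic.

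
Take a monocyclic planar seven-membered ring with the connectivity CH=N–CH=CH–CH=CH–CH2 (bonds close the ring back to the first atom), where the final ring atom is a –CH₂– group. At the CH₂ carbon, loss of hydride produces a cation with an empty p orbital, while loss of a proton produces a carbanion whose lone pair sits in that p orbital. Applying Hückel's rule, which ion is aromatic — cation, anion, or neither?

The cation

In both ions every ring atom is sp² and contributes a p orbital, so both rings are fully conjugated.
Cation: 3 × 2 + 0 = 6 π electrons → 4(1)+2, aromatic.
Anion: 3 × 2 + 2 = 8 π electrons → 4(2), antiaromatic.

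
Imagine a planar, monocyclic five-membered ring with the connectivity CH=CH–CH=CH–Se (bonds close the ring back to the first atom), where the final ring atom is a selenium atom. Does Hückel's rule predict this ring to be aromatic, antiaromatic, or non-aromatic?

The p orbitals form a continuous loop: the double-bond atoms are sp², each contributing one p electron; the selenium donates one lone pair from its p orbital. The ring is fully conjugated.
Adding the contributions, 2 × 2 = 4 from the double-bond units + 2 from the Se atom = 6.
That gives a 4n+2 count (6, n = 1).
(The species described is selenophene.)

Aromatic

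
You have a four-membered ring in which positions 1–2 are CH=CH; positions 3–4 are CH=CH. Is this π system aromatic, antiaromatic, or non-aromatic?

Antiaromatic

The p orbitals form a continuous loop: the double-bond atoms are sp², each contributing one p electron. The ring is fully conjugated.
Adding the contributions, 2 × 2 = 4 from the 2 double-bond units.
4 = 4(1); a planar, fully conjugated 4n system is antiaromatic.
(The species described is cyclobutadiene.)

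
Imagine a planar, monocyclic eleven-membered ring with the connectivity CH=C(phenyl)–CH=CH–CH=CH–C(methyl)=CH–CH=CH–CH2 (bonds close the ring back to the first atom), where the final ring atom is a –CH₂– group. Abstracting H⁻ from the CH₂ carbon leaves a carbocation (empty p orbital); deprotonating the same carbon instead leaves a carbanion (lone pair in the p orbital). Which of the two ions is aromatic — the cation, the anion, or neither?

The cation

Both ions have a continuous loop of p orbitals — each ring atom is sp².
Cation: 5 × 2 + 0 = 10 π electrons → 4(2)+2, aromatic.
Anion: 5 × 2 + 2 = 12 π electrons → 4(3), antiaromatic.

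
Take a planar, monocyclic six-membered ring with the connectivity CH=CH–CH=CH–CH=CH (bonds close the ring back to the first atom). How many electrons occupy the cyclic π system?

The p orbitals form a continuous loop: every atom in a ring double bond is sp² and brings one electron to the p orbital. The ring is fully conjugated.
Counting π electrons: 3 × 2 = 6 from the 3 double-bond units.
This is benzene.

6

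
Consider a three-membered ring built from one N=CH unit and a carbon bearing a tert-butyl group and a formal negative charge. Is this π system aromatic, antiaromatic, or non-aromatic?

The p orbitals form a continuous loop: every atom in a ring double bond is sp² and brings one electron to the p orbital; the doubly-bonded nitrogens are pyridine-type — their lone pairs lie in the ring plane, leaving one electron in the p orbital; the carbanion's lone pair occupies the p orbital. The ring is fully conjugated.
Counting π electrons: 1 × 2 = 2 from the double-bond unit + 2 from the C(tert-butyl)(-) atom = 4.
A 4n π count (4, n = 1) in a planar conjugated ring means antiaromatic.

Antiaromatic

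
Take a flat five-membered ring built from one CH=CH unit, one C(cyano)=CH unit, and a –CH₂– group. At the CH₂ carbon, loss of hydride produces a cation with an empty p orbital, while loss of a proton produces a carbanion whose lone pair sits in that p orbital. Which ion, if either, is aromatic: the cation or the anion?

Once that carbon is sp², every ring atom has a p orbital and both ions are fully conjugated.
Cation: 2 × 2 + 0 = 4 π electrons → 4(1), antiaromatic.
Anion: 2 × 2 + 2 = 6 π electrons → 4(1)+2, aromatic.

The anion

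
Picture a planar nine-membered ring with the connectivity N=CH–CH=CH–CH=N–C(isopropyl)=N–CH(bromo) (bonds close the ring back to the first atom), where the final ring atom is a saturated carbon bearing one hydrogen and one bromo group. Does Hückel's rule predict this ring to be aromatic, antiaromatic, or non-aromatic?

Non-aromatic

Because that saturated carbon is sp³ and has no p orbital in the ring π system at the CH(bromo) position, the π system cannot extend all the way around the ring.
Hückel's rule only applies to fully conjugated rings, so this one is simply non-aromatic.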